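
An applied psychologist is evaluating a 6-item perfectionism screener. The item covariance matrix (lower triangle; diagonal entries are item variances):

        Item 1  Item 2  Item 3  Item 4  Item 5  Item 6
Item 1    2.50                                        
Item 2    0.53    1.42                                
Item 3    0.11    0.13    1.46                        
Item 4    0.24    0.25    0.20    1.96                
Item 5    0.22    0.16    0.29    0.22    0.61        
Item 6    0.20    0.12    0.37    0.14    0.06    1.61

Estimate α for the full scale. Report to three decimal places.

α = 0.485

ΣVar(i) = 2.50 + 1.42 + 1.46 + 1.96 + 0.61 + 1.61 = 9.56
Σ_{i<j} σ_ij = 3.24
σ²_total = 9.56 + 2 × 3.24 = 16.04
α = (k/(k−1))·(1 − ΣVar(i)/σ²_total) = (6/5)·(1 − 9.56/16.04) = 0.485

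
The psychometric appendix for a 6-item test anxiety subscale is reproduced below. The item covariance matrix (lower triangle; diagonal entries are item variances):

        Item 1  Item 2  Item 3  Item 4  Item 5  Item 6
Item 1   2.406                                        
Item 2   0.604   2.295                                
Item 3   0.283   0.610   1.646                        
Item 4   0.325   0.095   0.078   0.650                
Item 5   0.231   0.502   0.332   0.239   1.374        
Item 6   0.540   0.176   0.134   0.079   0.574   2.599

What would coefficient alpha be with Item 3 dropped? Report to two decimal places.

Remaining items: Item 1, Item 2, Item 4, Item 5, Item 6 (k = 5).
ΣVar(i) = 2.406 + 2.295 + 0.650 + 1.374 + 2.599 = 9.324
Var(T) = 9.324 + 2 × 3.365 = 16.054
α (item deleted) = (5/4)·(1 − 9.324/16.054) = 0.52

α = 0.52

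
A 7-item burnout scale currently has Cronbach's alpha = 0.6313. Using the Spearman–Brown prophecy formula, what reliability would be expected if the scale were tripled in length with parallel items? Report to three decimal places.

predicted reliability = 0.837

Length factor m = 3
α' = m·α / (1 + (m−1)·α)
   = 3 × 0.6313 / (1 + (3 − 1) × 0.6313)
   = 1.8939 / 2.2626 = 0.837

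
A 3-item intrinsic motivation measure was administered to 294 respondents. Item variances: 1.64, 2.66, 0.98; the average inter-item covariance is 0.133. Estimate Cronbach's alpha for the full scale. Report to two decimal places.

Σσᵢ² = 1.64 + 2.66 + 0.98 = 5.28
Sum of the 3 distinct covariances = 3 × 0.133 = 0.399
σ²_T = Σσᵢ² + 2·Σcov = 5.28 + 2 × 0.399 = 6.078
α = (3/2)·(1 − 5.28/6.078) = 0.20

α = 0.20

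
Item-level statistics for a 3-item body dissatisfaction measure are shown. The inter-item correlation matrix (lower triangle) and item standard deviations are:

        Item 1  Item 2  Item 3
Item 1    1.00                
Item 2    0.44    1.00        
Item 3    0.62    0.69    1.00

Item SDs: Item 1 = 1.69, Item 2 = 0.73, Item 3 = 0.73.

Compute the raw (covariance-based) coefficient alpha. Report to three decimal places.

Σσ²ᵢ = 1.69² + 0.73² + 0.73² = 3.9219
Covariances σ_ij = r_ij · s_i · s_j:
  σ(Item 1,Item 2) = 0.44 × 1.69 × 0.73 = 0.5428
  σ(Item 1,Item 3) = 0.62 × 1.69 × 0.73 = 0.7649
  σ(Item 2,Item 3) = 0.69 × 0.73 × 0.73 = 0.3677
σ²_T = Σσ²ᵢ + 2·Σσ_ij = 3.9219 + 2 × 1.6754 = 7.2727
α = (3/2)·(1 − 3.9219/7.2727) = 0.691

α = 0.691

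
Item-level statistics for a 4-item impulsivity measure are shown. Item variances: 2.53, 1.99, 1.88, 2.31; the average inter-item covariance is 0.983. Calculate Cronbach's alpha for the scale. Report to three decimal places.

Σσᵢ² = 2.53 + 1.99 + 1.88 + 2.31 = 8.71
Sum of the 6 distinct covariances = 6 × 0.983 = 5.898
Var(T) = Σσᵢ² + 2·Σcov = 8.71 + 2 × 5.898 = 20.506
α = (4/3)·(1 − 8.71/20.506) = 0.767

Cronbach's alpha = 0.767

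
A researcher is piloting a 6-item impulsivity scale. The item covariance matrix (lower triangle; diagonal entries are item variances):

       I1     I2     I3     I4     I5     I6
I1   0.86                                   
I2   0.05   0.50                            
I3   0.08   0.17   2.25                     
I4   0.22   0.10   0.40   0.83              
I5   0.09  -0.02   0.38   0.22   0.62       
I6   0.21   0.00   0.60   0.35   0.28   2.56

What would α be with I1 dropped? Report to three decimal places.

Remaining items: I2, I3, I4, I5, I6 (k = 5).
Σσ²ᵢ = 0.50 + 2.25 + 0.83 + 0.62 + 2.56 = 6.76
Var(T) = 6.76 + 2 × 2.48 = 11.72
α (item deleted) = (5/4)·(1 − 6.76/11.72) = 0.529

α = 0.529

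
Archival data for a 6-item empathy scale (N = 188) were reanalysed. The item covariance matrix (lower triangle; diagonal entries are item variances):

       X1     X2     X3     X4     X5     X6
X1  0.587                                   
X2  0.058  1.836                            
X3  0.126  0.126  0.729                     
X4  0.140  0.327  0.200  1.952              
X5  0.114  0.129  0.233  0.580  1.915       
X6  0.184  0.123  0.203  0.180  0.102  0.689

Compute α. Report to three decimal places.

α = 0.508

Σσᵢ² = 0.587 + 1.836 + 0.729 + 1.952 + 1.915 + 0.689 = 7.708
Sum of off-diagonal covariances = 2.825
Var(T) = 7.708 + 2 × 2.825 = 13.358
α = (k/(k−1))·(1 − Σσᵢ²/Var(T)) = (6/5)·(1 − 7.708/13.358) = 0.508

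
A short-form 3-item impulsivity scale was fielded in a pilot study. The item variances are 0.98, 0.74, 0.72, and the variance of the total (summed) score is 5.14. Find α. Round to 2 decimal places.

Σσ²ᵢ = 0.98 + 0.74 + 0.72 = 2.44
α = (k/(k−1))·(1 − Σσ²ᵢ/σ²_total) = (3/2)·(1 − 2.44/5.14) = 0.79

α = 0.79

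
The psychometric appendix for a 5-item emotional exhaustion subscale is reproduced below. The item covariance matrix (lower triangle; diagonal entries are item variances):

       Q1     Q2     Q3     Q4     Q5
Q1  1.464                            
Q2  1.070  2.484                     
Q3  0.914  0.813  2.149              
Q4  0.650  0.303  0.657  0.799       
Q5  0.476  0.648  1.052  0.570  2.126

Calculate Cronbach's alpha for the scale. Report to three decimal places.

α = 0.767

ΣVar(i) = 1.464 + 2.484 + 2.149 + 0.799 + 2.126 = 9.022
Σ_{i<j} σ_ij = 7.153
total variance = 9.022 + 2 × 7.153 = 23.328
α = (k/(k−1))·(1 − ΣVar(i)/total variance) = (5/4)·(1 − 9.022/23.328) = 0.767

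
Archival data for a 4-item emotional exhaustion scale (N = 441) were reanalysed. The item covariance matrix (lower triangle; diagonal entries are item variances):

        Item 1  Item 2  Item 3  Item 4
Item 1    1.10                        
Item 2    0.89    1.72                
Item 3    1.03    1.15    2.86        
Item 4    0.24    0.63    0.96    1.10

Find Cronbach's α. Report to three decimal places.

Σσ²ᵢ = 1.10 + 1.72 + 2.86 + 1.10 = 6.78
Σ_{i<j} σ_ij = 4.90
total variance = 6.78 + 2 × 4.90 = 16.58
α = (k/(k−1))·(1 − Σσ²ᵢ/total variance) = (4/3)·(1 − 6.78/16.58) = 0.788

α = 0.788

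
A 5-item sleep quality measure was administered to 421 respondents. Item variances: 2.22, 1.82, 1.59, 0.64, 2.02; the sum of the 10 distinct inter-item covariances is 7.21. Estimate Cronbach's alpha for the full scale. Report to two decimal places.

Σσᵢ² = 2.22 + 1.82 + 1.59 + 0.64 + 2.02 = 8.29
Sum of distinct covariances = 7.21
σ²_total = Σσᵢ² + 2·Σcov = 8.29 + 2 × 7.21 = 22.71
α = (5/4)·(1 − 8.29/22.71) = 0.79

α = 0.79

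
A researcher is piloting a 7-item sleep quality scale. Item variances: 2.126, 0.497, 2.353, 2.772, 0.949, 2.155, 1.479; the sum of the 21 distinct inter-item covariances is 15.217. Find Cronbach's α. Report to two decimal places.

Cronbach's α = 0.83

ΣVar(i) = 2.126 + 0.497 + 2.353 + 2.772 + 0.949 + 2.155 + 1.479 = 12.331
Sum of distinct covariances = 15.217
Var(T) = ΣVar(i) + 2·Σcov = 12.331 + 2 × 15.217 = 42.765
α = (7/6)·(1 − 12.331/42.765) = 0.83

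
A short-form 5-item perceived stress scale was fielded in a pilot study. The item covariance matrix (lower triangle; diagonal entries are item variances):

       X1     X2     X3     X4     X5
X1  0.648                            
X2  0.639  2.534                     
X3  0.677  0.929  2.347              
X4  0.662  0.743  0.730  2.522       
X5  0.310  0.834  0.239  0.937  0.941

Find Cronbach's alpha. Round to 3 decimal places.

Σσ²ᵢ = 0.648 + 2.534 + 2.347 + 2.522 + 0.941 = 8.992
Sum of the distinct covariances = 6.700
σ²_T = 8.992 + 2 × 6.700 = 22.392
α = (k/(k−1))·(1 − Σσ²ᵢ/σ²_T) = (5/4)·(1 − 8.992/22.392) = 0.748

α = 0.748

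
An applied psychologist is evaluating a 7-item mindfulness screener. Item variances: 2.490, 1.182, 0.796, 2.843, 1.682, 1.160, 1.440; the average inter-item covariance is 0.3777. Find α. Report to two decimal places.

Σσ²ᵢ = 2.490 + 1.182 + 0.796 + 2.843 + 1.682 + 1.160 + 1.440 = 11.593
Sum of the 21 distinct covariances = 21 × 0.3777 = 7.9317
σ²_total = Σσ²ᵢ + 2·Σcov = 11.593 + 2 × 7.9317 = 27.4564
α = (7/6)·(1 − 11.593/27.4564) = 0.67

α = 0.67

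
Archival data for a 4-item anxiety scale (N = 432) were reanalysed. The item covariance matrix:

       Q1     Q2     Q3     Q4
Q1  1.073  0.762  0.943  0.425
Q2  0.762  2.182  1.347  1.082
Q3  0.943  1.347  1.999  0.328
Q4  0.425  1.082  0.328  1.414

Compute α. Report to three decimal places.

α = 0.793

ΣVar(i) = 1.073 + 2.182 + 1.999 + 1.414 = 6.668
Sum of off-diagonal covariances = 4.887
σ²_total = 6.668 + 2 × 4.887 = 16.442
α = (k/(k−1))·(1 − ΣVar(i)/σ²_total) = (4/3)·(1 − 6.668/16.442) = 0.793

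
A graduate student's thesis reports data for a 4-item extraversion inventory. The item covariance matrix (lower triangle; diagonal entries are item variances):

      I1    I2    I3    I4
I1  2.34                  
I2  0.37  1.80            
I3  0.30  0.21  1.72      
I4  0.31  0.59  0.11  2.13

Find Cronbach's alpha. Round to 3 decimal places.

sum of item variances = 2.34 + 1.80 + 1.72 + 2.13 = 7.99
Sum of off-diagonal covariances = 1.89
σ²_T = 7.99 + 2 × 1.89 = 11.77
α = (k/(k−1))·(1 − sum of item variances/σ²_T) = (4/3)·(1 − 7.99/11.77) = 0.428

α = 0.428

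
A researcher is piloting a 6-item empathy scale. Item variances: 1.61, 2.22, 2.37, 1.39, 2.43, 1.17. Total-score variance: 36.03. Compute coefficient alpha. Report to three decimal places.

ΣVar(i) = 1.61 + 2.22 + 2.37 + 1.39 + 2.43 + 1.17 = 11.19
α = (k/(k−1))·(1 − ΣVar(i)/σ²_T) = (6/5)·(1 − 11.19/36.03) = 0.827

coefficient alpha = 0.827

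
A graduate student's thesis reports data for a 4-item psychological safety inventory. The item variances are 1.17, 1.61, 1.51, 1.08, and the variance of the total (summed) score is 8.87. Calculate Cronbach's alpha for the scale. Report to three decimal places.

Cronbach's alpha = 0.526

ΣVar(i) = 1.17 + 1.61 + 1.51 + 1.08 = 5.37
α = (k/(k−1))·(1 − ΣVar(i)/σ²_T) = (4/3)·(1 − 5.37/8.87) = 0.526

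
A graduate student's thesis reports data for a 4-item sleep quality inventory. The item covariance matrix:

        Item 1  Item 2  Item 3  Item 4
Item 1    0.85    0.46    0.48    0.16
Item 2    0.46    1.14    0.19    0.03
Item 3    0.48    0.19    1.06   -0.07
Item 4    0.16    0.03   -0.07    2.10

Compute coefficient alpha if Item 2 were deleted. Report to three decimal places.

α = 0.332

Remaining items: Item 1, Item 3, Item 4 (k = 3).
Σσᵢ² = 0.85 + 1.06 + 2.10 = 4.01
total variance = 4.01 + 2 × 0.57 = 5.15
α (item deleted) = (3/2)·(1 − 4.01/5.15) = 0.332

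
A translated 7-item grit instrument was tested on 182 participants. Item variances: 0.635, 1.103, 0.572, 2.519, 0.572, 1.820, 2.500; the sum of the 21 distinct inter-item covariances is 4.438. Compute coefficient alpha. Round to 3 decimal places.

ΣVar(i) = 0.635 + 1.103 + 0.572 + 2.519 + 0.572 + 1.820 + 2.500 = 9.721
Sum of distinct covariances = 4.438
Var(T) = ΣVar(i) + 2·Σcov = 9.721 + 2 × 4.438 = 18.597
α = (7/6)·(1 − 9.721/18.597) = 0.557

coefficient alpha = 0.557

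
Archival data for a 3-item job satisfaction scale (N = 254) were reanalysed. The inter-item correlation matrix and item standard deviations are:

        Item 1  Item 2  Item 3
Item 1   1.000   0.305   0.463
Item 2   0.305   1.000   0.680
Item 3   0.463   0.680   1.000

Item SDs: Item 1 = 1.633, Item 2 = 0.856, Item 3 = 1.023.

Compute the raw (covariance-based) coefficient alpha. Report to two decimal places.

α = 0.67

Σσ²ᵢ = 1.633² + 0.856² + 1.023² = 4.4460
Covariances σ_ij = r_ij · s_i · s_j:
  σ(Item 1,Item 2) = 0.305 × 1.633 × 0.856 = 0.4263
  σ(Item 1,Item 3) = 0.463 × 1.633 × 1.023 = 0.7735
  σ(Item 2,Item 3) = 0.680 × 0.856 × 1.023 = 0.5955
σ²_T = Σσ²ᵢ + 2·Σσ_ij = 4.4460 + 2 × 1.7953 = 8.0366
α = (3/2)·(1 − 4.4460/8.0366) = 0.67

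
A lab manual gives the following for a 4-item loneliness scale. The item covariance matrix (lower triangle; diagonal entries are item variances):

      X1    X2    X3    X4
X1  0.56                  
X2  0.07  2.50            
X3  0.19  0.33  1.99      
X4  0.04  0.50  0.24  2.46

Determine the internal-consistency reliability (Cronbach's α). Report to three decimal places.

Σσᵢ² = 0.56 + 2.50 + 1.99 + 2.46 = 7.51
Sum of the distinct covariances = 1.37
σ²_T = 7.51 + 2 × 1.37 = 10.25
α = (k/(k−1))·(1 − Σσᵢ²/σ²_T) = (4/3)·(1 − 7.51/10.25) = 0.356

Cronbach's α = 0.356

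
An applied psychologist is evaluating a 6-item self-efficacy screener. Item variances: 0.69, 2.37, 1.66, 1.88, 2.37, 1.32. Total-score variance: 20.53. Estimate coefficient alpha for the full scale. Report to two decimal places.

ΣVar(i) = 0.69 + 2.37 + 1.66 + 1.88 + 2.37 + 1.32 = 10.29
α = (k/(k−1))·(1 − ΣVar(i)/σ²_T) = (6/5)·(1 − 10.29/20.53) = 0.60

coefficient alpha = 0.60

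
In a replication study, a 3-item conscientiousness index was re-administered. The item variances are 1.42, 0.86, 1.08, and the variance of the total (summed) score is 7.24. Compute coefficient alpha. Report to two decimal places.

Σσ²ᵢ = 1.42 + 0.86 + 1.08 = 3.36
α = (k/(k−1))·(1 − Σσ²ᵢ/Var(T)) = (3/2)·(1 − 3.36/7.24) = 0.80

α = 0.80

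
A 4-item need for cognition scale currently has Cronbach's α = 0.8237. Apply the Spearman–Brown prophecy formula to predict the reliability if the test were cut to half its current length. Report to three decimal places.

Length factor m = 1/2
α' = m·α / (1 − (1−m)·α)
   = 1/2 × 0.8237 / (1 − (1 − 1/2) × 0.8237)
   = 0.4118 / 0.5881 = 0.700

predicted reliability = 0.700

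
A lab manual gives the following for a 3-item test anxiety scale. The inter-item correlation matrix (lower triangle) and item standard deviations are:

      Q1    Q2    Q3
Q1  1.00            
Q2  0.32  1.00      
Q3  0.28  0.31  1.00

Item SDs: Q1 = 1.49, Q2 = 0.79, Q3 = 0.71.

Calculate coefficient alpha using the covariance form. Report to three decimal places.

Σσ²ᵢ = 1.49² + 0.79² + 0.71² = 3.3483
Covariances σ_ij = r_ij · s_i · s_j:
  σ(Q1,Q2) = 0.32 × 1.49 × 0.79 = 0.3767
  σ(Q1,Q3) = 0.28 × 1.49 × 0.71 = 0.2962
  σ(Q2,Q3) = 0.31 × 0.79 × 0.71 = 0.1739
σ²_T = Σσ²ᵢ + 2·Σσ_ij = 3.3483 + 2 × 0.8468 = 5.0419
α = (3/2)·(1 − 3.3483/5.0419) = 0.504

α = 0.504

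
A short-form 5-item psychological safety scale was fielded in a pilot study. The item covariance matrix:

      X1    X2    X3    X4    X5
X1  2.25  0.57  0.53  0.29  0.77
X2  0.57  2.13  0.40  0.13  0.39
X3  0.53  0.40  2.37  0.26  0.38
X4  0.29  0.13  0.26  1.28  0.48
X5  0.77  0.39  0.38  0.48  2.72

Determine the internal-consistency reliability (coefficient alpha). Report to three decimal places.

coefficient alpha = 0.548

Σσᵢ² = 2.25 + 2.13 + 2.37 + 1.28 + 2.72 = 10.75
Sum of the distinct covariances = 4.20
total variance = 10.75 + 2 × 4.20 = 19.15
α = (k/(k−1))·(1 − Σσᵢ²/total variance) = (5/4)·(1 − 10.75/19.15) = 0.548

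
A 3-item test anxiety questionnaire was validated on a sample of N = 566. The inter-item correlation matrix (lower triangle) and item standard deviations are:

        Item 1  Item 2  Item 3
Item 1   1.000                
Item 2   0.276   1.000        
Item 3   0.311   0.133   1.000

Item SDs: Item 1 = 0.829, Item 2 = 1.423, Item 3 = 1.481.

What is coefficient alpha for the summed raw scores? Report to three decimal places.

coefficient alpha = 0.431

Σσ²ᵢ = 0.829² + 1.423² + 1.481² = 4.9055
Covariances σ_ij = r_ij · s_i · s_j:
  σ(Item 1,Item 2) = 0.276 × 0.829 × 1.423 = 0.3256
  σ(Item 1,Item 3) = 0.311 × 0.829 × 1.481 = 0.3818
  σ(Item 2,Item 3) = 0.133 × 1.423 × 1.481 = 0.2803
σ²_T = Σσ²ᵢ + 2·Σσ_ij = 4.9055 + 2 × 0.9877 = 6.8809
α = (3/2)·(1 − 4.9055/6.8809) = 0.431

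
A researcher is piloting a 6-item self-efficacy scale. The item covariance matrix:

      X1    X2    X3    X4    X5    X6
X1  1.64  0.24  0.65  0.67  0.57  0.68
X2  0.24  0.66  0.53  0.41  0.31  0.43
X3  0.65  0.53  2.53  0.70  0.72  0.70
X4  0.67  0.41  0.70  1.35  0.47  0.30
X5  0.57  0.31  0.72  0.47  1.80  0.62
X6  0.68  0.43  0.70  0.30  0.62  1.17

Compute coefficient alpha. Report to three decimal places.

α = 0.763

Σσ²ᵢ = 1.64 + 0.66 + 2.53 + 1.35 + 1.80 + 1.17 = 9.15
Σ_{i<j} σ_ij = 8.00
σ²_T = 9.15 + 2 × 8.00 = 25.15
α = (k/(k−1))·(1 − Σσ²ᵢ/σ²_T) = (6/5)·(1 − 9.15/25.15) = 0.763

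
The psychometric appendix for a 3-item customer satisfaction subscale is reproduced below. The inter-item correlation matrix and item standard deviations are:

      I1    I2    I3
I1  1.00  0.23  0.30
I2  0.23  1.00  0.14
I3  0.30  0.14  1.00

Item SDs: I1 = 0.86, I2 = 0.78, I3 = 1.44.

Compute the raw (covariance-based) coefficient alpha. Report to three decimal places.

α = 0.428

Σσ²ᵢ = 0.86² + 0.78² + 1.44² = 3.4216
Covariances σ_ij = r_ij · s_i · s_j:
  σ(I1,I2) = 0.23 × 0.86 × 0.78 = 0.1543
  σ(I1,I3) = 0.30 × 0.86 × 1.44 = 0.3715
  σ(I2,I3) = 0.14 × 0.78 × 1.44 = 0.1572
σ²_T = Σσ²ᵢ + 2·Σσ_ij = 3.4216 + 2 × 0.6830 = 4.7876
α = (3/2)·(1 − 3.4216/4.7876) = 0.428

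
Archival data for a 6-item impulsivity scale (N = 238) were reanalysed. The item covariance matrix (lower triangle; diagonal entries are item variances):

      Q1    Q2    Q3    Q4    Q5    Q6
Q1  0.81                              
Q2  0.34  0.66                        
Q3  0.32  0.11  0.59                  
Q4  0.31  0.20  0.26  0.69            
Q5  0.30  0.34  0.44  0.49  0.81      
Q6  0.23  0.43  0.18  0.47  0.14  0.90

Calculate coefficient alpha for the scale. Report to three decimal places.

ΣVar(i) = 0.81 + 0.66 + 0.59 + 0.69 + 0.81 + 0.90 = 4.46
Σ_{i<j} σ_ij = 4.56
σ²_T = 4.46 + 2 × 4.56 = 13.58
α = (k/(k−1))·(1 − ΣVar(i)/σ²_T) = (6/5)·(1 − 4.46/13.58) = 0.806

α = 0.806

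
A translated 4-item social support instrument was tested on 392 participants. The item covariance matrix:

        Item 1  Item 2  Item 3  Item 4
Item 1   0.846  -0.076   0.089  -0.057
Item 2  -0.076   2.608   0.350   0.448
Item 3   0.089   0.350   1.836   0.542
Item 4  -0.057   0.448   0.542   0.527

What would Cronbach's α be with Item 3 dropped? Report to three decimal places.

Remaining items: Item 1, Item 2, Item 4 (k = 3).
ΣVar(i) = 0.846 + 2.608 + 0.527 = 3.981
total variance = 3.981 + 2 × 0.315 = 4.611
α (item deleted) = (3/2)·(1 − 3.981/4.611) = 0.205

α = 0.205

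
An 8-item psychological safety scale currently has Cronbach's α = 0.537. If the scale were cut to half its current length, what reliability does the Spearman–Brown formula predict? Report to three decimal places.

Length factor m = 1/2
α' = m·α / (1 − (1−m)·α)
   = 1/2 × 0.537 / (1 − (1 − 1/2) × 0.537)
   = 0.2685 / 0.7315 = 0.367

predicted reliability = 0.367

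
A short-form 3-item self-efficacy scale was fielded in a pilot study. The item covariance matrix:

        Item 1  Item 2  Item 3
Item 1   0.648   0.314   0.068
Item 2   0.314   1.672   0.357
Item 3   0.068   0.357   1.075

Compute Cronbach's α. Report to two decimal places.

Cronbach's α = 0.45

ΣVar(i) = 0.648 + 1.672 + 1.075 = 3.395
Sum of the distinct covariances = 0.739
total variance = 3.395 + 2 × 0.739 = 4.873
α = (k/(k−1))·(1 − ΣVar(i)/total variance) = (3/2)·(1 − 3.395/4.873) = 0.45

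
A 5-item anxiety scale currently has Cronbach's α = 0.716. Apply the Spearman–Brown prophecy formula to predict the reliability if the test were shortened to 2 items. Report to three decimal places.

predicted reliability = 0.502

Length factor m = 2/5 = 0.4000
α' = m·α / (1 − (1−m)·α)
   = 2/5 × 0.716 / (1 − (1 − 2/5) × 0.716)
   = 0.2864 / 0.5704 = 0.502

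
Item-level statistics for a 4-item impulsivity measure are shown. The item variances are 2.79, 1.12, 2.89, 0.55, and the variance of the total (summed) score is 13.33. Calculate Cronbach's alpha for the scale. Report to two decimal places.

Cronbach's alpha = 0.60

sum of item variances = 2.79 + 1.12 + 2.89 + 0.55 = 7.35
α = (k/(k−1))·(1 − sum of item variances/Var(T)) = (4/3)·(1 − 7.35/13.33) = 0.60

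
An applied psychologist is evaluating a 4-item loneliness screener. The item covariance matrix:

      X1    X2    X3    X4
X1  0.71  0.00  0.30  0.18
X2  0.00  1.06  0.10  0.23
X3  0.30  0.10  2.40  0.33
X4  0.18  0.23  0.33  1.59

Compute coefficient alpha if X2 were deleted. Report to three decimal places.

Remaining items: X1, X3, X4 (k = 3).
Σσ²ᵢ = 0.71 + 2.40 + 1.59 = 4.70
Var(T) = 4.70 + 2 × 0.81 = 6.32
α (item deleted) = (3/2)·(1 − 4.70/6.32) = 0.384

coefficient alpha = 0.384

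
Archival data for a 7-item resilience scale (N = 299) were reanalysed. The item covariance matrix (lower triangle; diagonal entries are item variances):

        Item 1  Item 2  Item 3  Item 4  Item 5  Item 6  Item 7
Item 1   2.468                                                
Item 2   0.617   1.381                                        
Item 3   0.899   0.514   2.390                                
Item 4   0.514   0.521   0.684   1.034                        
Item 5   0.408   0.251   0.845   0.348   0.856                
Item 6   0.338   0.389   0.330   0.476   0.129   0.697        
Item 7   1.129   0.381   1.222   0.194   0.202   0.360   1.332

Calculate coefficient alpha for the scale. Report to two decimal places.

Σσ²ᵢ = 2.468 + 1.381 + 2.390 + 1.034 + 0.856 + 0.697 + 1.332 = 10.158
Sum of off-diagonal covariances = 10.751
σ²_T = 10.158 + 2 × 10.751 = 31.660
α = (k/(k−1))·(1 − Σσ²ᵢ/σ²_T) = (7/6)·(1 − 10.158/31.660) = 0.79

coefficient alpha = 0.79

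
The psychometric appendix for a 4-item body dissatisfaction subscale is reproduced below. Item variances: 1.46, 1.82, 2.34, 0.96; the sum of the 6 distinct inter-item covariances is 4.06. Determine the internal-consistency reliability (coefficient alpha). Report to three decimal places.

α = 0.737

Σσᵢ² = 1.46 + 1.82 + 2.34 + 0.96 = 6.58
Sum of distinct covariances = 4.06
Var(T) = Σσᵢ² + 2·Σcov = 6.58 + 2 × 4.06 = 14.70
α = (4/3)·(1 − 6.58/14.70) = 0.737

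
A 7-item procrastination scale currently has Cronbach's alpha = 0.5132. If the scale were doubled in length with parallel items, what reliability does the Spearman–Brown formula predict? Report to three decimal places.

Length factor m = 2
α' = m·α / (1 + (m−1)·α)
   = 2 × 0.5132 / (1 + (2 − 1) × 0.5132)
   = 1.0264 / 1.5132 = 0.678

predicted reliability = 0.678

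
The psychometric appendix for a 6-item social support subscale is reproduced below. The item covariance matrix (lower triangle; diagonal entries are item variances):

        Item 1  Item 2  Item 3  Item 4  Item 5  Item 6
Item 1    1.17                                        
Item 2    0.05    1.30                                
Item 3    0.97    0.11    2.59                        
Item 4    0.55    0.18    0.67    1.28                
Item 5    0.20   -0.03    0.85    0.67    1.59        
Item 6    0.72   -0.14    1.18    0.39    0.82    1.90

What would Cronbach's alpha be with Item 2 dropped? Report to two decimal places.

α = 0.78

Remaining items: Item 1, Item 3, Item 4, Item 5, Item 6 (k = 5).
ΣVar(i) = 1.17 + 2.59 + 1.28 + 1.59 + 1.90 = 8.53
Var(T) = 8.53 + 2 × 7.02 = 22.57
α (item deleted) = (5/4)·(1 − 8.53/22.57) = 0.78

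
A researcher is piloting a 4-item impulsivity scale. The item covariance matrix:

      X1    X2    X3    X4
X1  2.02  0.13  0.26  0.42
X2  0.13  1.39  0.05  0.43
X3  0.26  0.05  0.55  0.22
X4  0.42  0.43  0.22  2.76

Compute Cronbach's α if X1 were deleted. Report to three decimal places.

Remaining items: X2, X3, X4 (k = 3).
Σσᵢ² = 1.39 + 0.55 + 2.76 = 4.70
σ²_T = 4.70 + 2 × 0.70 = 6.10
α (item deleted) = (3/2)·(1 − 4.70/6.10) = 0.344

Cronbach's α = 0.344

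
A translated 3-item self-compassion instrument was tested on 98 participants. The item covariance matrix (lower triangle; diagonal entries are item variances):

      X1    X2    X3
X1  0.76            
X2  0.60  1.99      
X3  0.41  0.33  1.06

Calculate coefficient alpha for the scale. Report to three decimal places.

α = 0.619

sum of item variances = 0.76 + 1.99 + 1.06 = 3.81
Σ_{i<j} σ_ij = 1.34
σ²_T = 3.81 + 2 × 1.34 = 6.49
α = (k/(k−1))·(1 − sum of item variances/σ²_T) = (3/2)·(1 − 3.81/6.49) = 0.619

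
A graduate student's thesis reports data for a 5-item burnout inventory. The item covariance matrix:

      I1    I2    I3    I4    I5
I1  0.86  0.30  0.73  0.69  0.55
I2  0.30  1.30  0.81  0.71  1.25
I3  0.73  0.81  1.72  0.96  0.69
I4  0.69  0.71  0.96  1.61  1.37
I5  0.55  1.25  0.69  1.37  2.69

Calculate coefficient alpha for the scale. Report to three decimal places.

α = 0.829

Σσᵢ² = 0.86 + 1.30 + 1.72 + 1.61 + 2.69 = 8.18
Sum of off-diagonal covariances = 8.06
total variance = 8.18 + 2 × 8.06 = 24.30
α = (k/(k−1))·(1 − Σσᵢ²/total variance) = (5/4)·(1 − 8.18/24.30) = 0.829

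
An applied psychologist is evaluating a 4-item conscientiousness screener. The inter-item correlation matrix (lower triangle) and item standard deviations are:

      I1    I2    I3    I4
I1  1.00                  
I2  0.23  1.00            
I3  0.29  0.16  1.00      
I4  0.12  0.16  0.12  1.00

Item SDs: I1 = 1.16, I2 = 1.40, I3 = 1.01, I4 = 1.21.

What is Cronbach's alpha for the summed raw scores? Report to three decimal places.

Σσ²ᵢ = 1.16² + 1.40² + 1.01² + 1.21² = 5.7898
Covariances σ_ij = r_ij · s_i · s_j:
  σ(I1,I2) = 0.23 × 1.16 × 1.40 = 0.3735
  σ(I1,I3) = 0.29 × 1.16 × 1.01 = 0.3398
  σ(I1,I4) = 0.12 × 1.16 × 1.21 = 0.1684
  σ(I2,I3) = 0.16 × 1.40 × 1.01 = 0.2262
  σ(I2,I4) = 0.16 × 1.40 × 1.21 = 0.2710
  σ(I3,I4) = 0.12 × 1.01 × 1.21 = 0.1467
σ²_T = Σσ²ᵢ + 2·Σσ_ij = 5.7898 + 2 × 1.5256 = 8.8410
α = (4/3)·(1 − 5.7898/8.8410) = 0.460

Cronbach's alpha = 0.460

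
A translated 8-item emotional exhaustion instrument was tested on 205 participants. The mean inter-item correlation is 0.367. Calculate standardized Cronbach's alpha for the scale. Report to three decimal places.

standardized Cronbach's alpha = 0.823

Standardized α = k·r̄ / (1 + (k−1)·r̄) = 8 × 0.367 / (1 + 7 × 0.367)
  = 2.9360 / 3.5690 = 0.823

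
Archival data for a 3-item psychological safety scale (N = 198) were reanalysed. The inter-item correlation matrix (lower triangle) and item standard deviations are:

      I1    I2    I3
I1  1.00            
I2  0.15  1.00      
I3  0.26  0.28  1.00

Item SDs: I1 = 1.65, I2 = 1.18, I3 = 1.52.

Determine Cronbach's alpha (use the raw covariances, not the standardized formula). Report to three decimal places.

Σσ²ᵢ = 1.65² + 1.18² + 1.52² = 6.4253
Covariances σ_ij = r_ij · s_i · s_j:
  σ(I1,I2) = 0.15 × 1.65 × 1.18 = 0.2920
  σ(I1,I3) = 0.26 × 1.65 × 1.52 = 0.6521
  σ(I2,I3) = 0.28 × 1.18 × 1.52 = 0.5022
σ²_T = Σσ²ᵢ + 2·Σσ_ij = 6.4253 + 2 × 1.4463 = 9.3179
α = (3/2)·(1 − 6.4253/9.3179) = 0.466

α = 0.466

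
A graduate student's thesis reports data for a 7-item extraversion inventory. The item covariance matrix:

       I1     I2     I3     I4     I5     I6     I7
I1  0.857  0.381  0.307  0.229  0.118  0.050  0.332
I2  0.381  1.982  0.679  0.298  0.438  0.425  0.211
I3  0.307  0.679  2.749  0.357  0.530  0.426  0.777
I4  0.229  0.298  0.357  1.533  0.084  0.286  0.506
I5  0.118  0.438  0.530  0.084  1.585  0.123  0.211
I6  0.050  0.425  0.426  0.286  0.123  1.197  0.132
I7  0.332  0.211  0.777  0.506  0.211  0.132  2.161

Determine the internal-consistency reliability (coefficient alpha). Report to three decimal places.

ΣVar(i) = 0.857 + 1.982 + 2.749 + 1.533 + 1.585 + 1.197 + 2.161 = 12.064
Sum of the distinct covariances = 6.900
σ²_T = 12.064 + 2 × 6.900 = 25.864
α = (k/(k−1))·(1 − ΣVar(i)/σ²_T) = (7/6)·(1 − 12.064/25.864) = 0.622

coefficient alpha = 0.622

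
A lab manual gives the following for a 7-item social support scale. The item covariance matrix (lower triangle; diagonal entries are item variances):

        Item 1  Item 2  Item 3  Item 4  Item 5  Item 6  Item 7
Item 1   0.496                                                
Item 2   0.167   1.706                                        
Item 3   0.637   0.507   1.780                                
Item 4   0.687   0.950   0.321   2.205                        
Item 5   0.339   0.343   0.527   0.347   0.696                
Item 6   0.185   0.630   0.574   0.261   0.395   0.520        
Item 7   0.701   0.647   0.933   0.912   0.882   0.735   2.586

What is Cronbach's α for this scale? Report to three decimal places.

Cronbach's α = 0.817

Σσ²ᵢ = 0.496 + 1.706 + 1.780 + 2.205 + 0.696 + 0.520 + 2.586 = 9.989
Sum of off-diagonal covariances = 11.680
σ²_T = 9.989 + 2 × 11.680 = 33.349
α = (k/(k−1))·(1 − Σσ²ᵢ/σ²_T) = (7/6)·(1 − 9.989/33.349) = 0.817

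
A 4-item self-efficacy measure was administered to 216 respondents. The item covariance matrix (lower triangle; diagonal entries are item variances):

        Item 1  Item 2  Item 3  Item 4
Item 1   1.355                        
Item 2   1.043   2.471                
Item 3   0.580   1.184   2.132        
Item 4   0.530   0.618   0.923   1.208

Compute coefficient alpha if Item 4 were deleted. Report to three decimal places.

α = 0.728

Remaining items: Item 1, Item 2, Item 3 (k = 3).
ΣVar(i) = 1.355 + 2.471 + 2.132 = 5.958
Var(T) = 5.958 + 2 × 2.807 = 11.572
α (item deleted) = (3/2)·(1 − 5.958/11.572) = 0.728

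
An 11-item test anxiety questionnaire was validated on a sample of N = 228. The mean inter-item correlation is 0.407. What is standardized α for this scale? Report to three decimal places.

Standardized α = k·r̄ / (1 + (k−1)·r̄) = 11 × 0.407 / (1 + 10 × 0.407)
  = 4.4770 / 5.0700 = 0.883

standardized α = 0.883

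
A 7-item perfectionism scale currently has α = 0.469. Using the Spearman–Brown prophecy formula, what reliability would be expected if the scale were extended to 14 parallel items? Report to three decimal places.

predicted reliability = 0.639

Length factor m = 14/7 = 2.0000
α' = m·α / (1 + (m−1)·α)
   = 14/7 × 0.469 / (1 + (14/7 − 1) × 0.469)
   = 0.9380 / 1.4690 = 0.639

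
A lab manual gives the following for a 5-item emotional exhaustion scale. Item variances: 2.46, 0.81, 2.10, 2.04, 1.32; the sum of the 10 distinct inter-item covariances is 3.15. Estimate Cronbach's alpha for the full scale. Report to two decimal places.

sum of item variances = 2.46 + 0.81 + 2.10 + 2.04 + 1.32 = 8.73
Sum of distinct covariances = 3.15
σ²_T = sum of item variances + 2·Σcov = 8.73 + 2 × 3.15 = 15.03
α = (5/4)·(1 − 8.73/15.03) = 0.52

α = 0.52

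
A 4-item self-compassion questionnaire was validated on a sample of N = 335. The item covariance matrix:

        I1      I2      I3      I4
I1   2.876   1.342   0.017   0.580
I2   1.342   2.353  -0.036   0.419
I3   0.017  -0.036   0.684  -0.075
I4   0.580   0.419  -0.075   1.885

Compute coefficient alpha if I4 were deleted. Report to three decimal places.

Remaining items: I1, I2, I3 (k = 3).
sum of item variances = 2.876 + 2.353 + 0.684 = 5.913
total variance = 5.913 + 2 × 1.323 = 8.559
α (item deleted) = (3/2)·(1 − 5.913/8.559) = 0.464

α = 0.464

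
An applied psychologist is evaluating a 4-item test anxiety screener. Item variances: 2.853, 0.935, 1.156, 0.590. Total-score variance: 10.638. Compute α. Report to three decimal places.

α = 0.640

ΣVar(i) = 2.853 + 0.935 + 1.156 + 0.590 = 5.534
α = (k/(k−1))·(1 − ΣVar(i)/Var(T)) = (4/3)·(1 − 5.534/10.638) = 0.640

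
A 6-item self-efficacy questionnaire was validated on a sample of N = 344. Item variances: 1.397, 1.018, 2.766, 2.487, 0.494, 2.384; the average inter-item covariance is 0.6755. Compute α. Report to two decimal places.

ΣVar(i) = 1.397 + 1.018 + 2.766 + 2.487 + 0.494 + 2.384 = 10.546
Sum of the 15 distinct covariances = 15 × 0.6755 = 10.1325
Var(T) = ΣVar(i) + 2·Σcov = 10.546 + 2 × 10.1325 = 30.8110
α = (6/5)·(1 − 10.546/30.8110) = 0.79

α = 0.79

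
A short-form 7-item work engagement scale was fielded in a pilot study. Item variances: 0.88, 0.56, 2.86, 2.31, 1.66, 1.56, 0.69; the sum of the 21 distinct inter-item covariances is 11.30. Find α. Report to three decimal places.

α = 0.796

Σσ²ᵢ = 0.88 + 0.56 + 2.86 + 2.31 + 1.66 + 1.56 + 0.69 = 10.52
Sum of distinct covariances = 11.30
σ²_total = Σσ²ᵢ + 2·Σcov = 10.52 + 2 × 11.30 = 33.12
α = (7/6)·(1 − 10.52/33.12) = 0.796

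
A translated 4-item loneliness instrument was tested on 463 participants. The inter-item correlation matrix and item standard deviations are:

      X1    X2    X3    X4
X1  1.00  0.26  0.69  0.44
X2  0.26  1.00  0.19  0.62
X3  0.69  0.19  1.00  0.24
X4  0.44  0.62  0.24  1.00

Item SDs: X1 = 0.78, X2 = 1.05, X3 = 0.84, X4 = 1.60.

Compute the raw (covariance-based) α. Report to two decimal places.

Σσ²ᵢ = 0.78² + 1.05² + 0.84² + 1.60² = 4.9765
Covariances σ_ij = r_ij · s_i · s_j:
  σ(X1,X2) = 0.26 × 0.78 × 1.05 = 0.2129
  σ(X1,X3) = 0.69 × 0.78 × 0.84 = 0.4521
  σ(X1,X4) = 0.44 × 0.78 × 1.60 = 0.5491
  σ(X2,X3) = 0.19 × 1.05 × 0.84 = 0.1676
  σ(X2,X4) = 0.62 × 1.05 × 1.60 = 1.0416
  σ(X3,X4) = 0.24 × 0.84 × 1.60 = 0.3226
σ²_T = Σσ²ᵢ + 2·Σσ_ij = 4.9765 + 2 × 2.7459 = 10.4683
α = (4/3)·(1 − 4.9765/10.4683) = 0.70

α = 0.70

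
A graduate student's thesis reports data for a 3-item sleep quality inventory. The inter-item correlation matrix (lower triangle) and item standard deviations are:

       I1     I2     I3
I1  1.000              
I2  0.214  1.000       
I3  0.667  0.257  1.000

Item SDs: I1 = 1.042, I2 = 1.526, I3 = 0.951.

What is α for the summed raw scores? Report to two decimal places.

α = 0.58

Σσ²ᵢ = 1.042² + 1.526² + 0.951² = 4.3188
Covariances σ_ij = r_ij · s_i · s_j:
  σ(I1,I2) = 0.214 × 1.042 × 1.526 = 0.3403
  σ(I1,I3) = 0.667 × 1.042 × 0.951 = 0.6610
  σ(I2,I3) = 0.257 × 1.526 × 0.951 = 0.3730
σ²_T = Σσ²ᵢ + 2·Σσ_ij = 4.3188 + 2 × 1.3743 = 7.0674
α = (3/2)·(1 − 4.3188/7.0674) = 0.58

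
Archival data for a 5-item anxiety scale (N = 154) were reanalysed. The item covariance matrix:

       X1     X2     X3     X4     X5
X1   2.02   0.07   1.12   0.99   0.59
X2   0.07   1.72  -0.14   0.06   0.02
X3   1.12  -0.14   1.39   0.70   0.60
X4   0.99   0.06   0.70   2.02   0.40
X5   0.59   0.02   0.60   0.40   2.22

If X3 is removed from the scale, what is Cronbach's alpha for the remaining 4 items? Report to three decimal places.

Cronbach's alpha = 0.464

Remaining items: X1, X2, X4, X5 (k = 4).
Σσ²ᵢ = 2.02 + 1.72 + 2.02 + 2.22 = 7.98
σ²_total = 7.98 + 2 × 2.13 = 12.24
α (item deleted) = (4/3)·(1 − 7.98/12.24) = 0.464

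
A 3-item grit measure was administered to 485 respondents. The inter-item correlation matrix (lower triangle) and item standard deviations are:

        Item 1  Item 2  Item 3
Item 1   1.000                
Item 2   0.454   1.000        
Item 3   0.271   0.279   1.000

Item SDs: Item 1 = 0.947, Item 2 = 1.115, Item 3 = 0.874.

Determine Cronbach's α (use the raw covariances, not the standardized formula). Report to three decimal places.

Cronbach's α = 0.603

Σσ²ᵢ = 0.947² + 1.115² + 0.874² = 2.9039
Covariances σ_ij = r_ij · s_i · s_j:
  σ(Item 1,Item 2) = 0.454 × 0.947 × 1.115 = 0.4794
  σ(Item 1,Item 3) = 0.271 × 0.947 × 0.874 = 0.2243
  σ(Item 2,Item 3) = 0.279 × 1.115 × 0.874 = 0.2719
σ²_T = Σσ²ᵢ + 2·Σσ_ij = 2.9039 + 2 × 0.9756 = 4.8551
α = (3/2)·(1 − 2.9039/4.8551) = 0.603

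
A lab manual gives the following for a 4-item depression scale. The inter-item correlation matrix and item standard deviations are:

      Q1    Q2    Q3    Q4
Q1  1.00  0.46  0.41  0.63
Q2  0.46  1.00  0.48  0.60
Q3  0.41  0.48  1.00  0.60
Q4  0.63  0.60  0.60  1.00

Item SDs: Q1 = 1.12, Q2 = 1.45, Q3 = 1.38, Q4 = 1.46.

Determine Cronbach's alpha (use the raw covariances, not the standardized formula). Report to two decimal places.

α = 0.82

Σσ²ᵢ = 1.12² + 1.45² + 1.38² + 1.46² = 7.3929
Covariances σ_ij = r_ij · s_i · s_j:
  σ(Q1,Q2) = 0.46 × 1.12 × 1.45 = 0.7470
  σ(Q1,Q3) = 0.41 × 1.12 × 1.38 = 0.6337
  σ(Q1,Q4) = 0.63 × 1.12 × 1.46 = 1.0302
  σ(Q2,Q3) = 0.48 × 1.45 × 1.38 = 0.9605
  σ(Q2,Q4) = 0.60 × 1.45 × 1.46 = 1.2702
  σ(Q3,Q4) = 0.60 × 1.38 × 1.46 = 1.2089
σ²_T = Σσ²ᵢ + 2·Σσ_ij = 7.3929 + 2 × 5.8505 = 19.0939
α = (4/3)·(1 − 7.3929/19.0939) = 0.82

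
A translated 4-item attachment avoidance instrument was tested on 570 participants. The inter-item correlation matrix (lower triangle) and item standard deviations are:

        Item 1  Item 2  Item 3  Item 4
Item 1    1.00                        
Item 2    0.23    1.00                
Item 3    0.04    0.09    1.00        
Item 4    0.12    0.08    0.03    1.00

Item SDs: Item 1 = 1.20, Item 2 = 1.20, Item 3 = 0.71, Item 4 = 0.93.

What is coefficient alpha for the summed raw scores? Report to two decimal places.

Σσ²ᵢ = 1.20² + 1.20² + 0.71² + 0.93² = 4.2490
Covariances σ_ij = r_ij · s_i · s_j:
  σ(Item 1,Item 2) = 0.23 × 1.20 × 1.20 = 0.3312
  σ(Item 1,Item 3) = 0.04 × 1.20 × 0.71 = 0.0341
  σ(Item 1,Item 4) = 0.12 × 1.20 × 0.93 = 0.1339
  σ(Item 2,Item 3) = 0.09 × 1.20 × 0.71 = 0.0767
  σ(Item 2,Item 4) = 0.08 × 1.20 × 0.93 = 0.0893
  σ(Item 3,Item 4) = 0.03 × 0.71 × 0.93 = 0.0198
σ²_T = Σσ²ᵢ + 2·Σσ_ij = 4.2490 + 2 × 0.6850 = 5.6190
α = (4/3)·(1 − 4.2490/5.6190) = 0.33

coefficient alpha = 0.33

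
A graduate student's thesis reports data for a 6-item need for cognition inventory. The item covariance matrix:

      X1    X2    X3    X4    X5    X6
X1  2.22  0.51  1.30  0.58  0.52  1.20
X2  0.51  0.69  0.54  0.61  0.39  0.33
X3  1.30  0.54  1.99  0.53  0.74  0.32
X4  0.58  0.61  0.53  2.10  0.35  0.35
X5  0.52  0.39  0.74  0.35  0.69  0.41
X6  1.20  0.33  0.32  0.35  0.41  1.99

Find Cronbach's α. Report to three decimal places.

α = 0.770

sum of item variances = 2.22 + 0.69 + 1.99 + 2.10 + 0.69 + 1.99 = 9.68
Σ_{i<j} σ_ij = 8.68
total variance = 9.68 + 2 × 8.68 = 27.04
α = (k/(k−1))·(1 − sum of item variances/total variance) = (6/5)·(1 − 9.68/27.04) = 0.770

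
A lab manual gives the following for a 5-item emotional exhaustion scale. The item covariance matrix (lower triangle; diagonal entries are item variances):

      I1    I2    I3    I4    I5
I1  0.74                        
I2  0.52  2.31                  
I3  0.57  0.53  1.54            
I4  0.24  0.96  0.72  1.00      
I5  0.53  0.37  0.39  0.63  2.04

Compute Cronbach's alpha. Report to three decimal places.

Cronbach's alpha = 0.736

sum of item variances = 0.74 + 2.31 + 1.54 + 1.00 + 2.04 = 7.63
Σ_{i<j} σ_ij = 5.46
σ²_T = 7.63 + 2 × 5.46 = 18.55
α = (k/(k−1))·(1 − sum of item variances/σ²_T) = (5/4)·(1 − 7.63/18.55) = 0.736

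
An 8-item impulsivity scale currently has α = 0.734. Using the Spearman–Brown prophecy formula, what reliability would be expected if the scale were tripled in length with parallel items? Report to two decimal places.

predicted reliability = 0.89

Length factor m = 3
α' = m·α / (1 + (m−1)·α)
   = 3 × 0.734 / (1 + (3 − 1) × 0.734)
   = 2.2020 / 2.4680 = 0.89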